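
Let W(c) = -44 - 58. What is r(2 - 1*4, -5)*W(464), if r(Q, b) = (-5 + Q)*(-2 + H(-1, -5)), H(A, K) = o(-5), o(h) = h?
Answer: -4998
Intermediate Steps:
H(A, K) = -5
r(Q, b) = 35 - 7*Q (r(Q, b) = (-5 + Q)*(-2 - 5) = (-5 + Q)*(-7) = 35 - 7*Q)
W(c) = -102
r(2 - 1*4, -5)*W(464) = (35 - 7*(2 - 1*4))*(-102) = (35 - 7*(2 - 4))*(-102) = (35 - 7*(-2))*(-102) = (35 + 14)*(-102) = 49*(-102) = -4998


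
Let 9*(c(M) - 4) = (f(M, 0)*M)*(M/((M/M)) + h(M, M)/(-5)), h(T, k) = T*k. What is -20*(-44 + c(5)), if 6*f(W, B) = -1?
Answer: 800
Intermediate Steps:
f(W, B) = -1/6 (f(W, B) = (1/6)*(-1) = -1/6)
c(M) = 4 - M*(M - M**2/5)/54 (c(M) = 4 + ((-M/6)*(M/((M/M)) + (M*M)/(-5)))/9 = 4 + ((-M/6)*(M/1 + M**2*(-1/5)))/9 = 4 + ((-M/6)*(M*1 - M**2/5))/9 = 4 + ((-M/6)*(M - M**2/5))/9 = 4 + (-M*(M - M**2/5)/6)/9 = 4 - M*(M - M**2/5)/54)
-20*(-44 + c(5)) = -20*(-44 + (4 - 1/54*5**2 + (1/270)*5**3)) = -20*(-44 + (4 - 1/54*25 + (1/270)*125)) = -20*(-44 + (4 - 25/54 + 25/54)) = -20*(-44 + 4) = -20*(-40) = 800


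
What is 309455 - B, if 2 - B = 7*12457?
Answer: 396652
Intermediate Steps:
B = -87197 (B = 2 - 7*12457 = 2 - 1*87199 = 2 - 87199 = -87197)
309455 - B = 309455 - 1*(-87197) = 309455 + 87197 = 396652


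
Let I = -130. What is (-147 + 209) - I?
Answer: 192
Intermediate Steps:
(-147 + 209) - I = (-147 + 209) - 1*(-130) = 62 + 130 = 192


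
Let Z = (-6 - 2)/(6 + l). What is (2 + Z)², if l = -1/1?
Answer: 4/25 ≈ 0.16000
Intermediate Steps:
l = -1 (l = -1*1 = -1)
Z = -8/5 (Z = (-6 - 2)/(6 - 1) = -8/5 ≈ -1.6000)
(2 + Z)² = (2 - 8/5)² = (⅖)² = 4/25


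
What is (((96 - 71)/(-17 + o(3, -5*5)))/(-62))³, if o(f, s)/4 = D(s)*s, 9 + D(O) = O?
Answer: -15625/9227436428692936 ≈ -1.6933e-12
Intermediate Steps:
D(O) = -9 + O
o(f, s) = 4*s*(-9 + s) (o(f, s) = 4*((-9 + s)*s) = 4*(s*(-9 + s)) = 4*s*(-9 + s))
(((96 - 71)/(-17 + o(3, -5*5)))/(-62))³ = (((96 - 71)/(-17 + 4*(-5*5)*(-9 - 5*5)))/(-62))³ = ((25/(-17 + 4*(-25)*(-9 - 25)))*(-1/62))³ = ((25/(-17 + 4*(-25)*(-34)))*(-1/62))³ = ((25/(-17 + 3400))*(-1/62))³ = ((25/3383)*(-1/62))³ = (-25/209746)³ = -15625/9227436428692936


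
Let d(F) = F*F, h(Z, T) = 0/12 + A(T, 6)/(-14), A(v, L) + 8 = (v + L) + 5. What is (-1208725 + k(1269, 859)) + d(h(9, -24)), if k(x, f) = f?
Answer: -4831455/4 ≈ -1.2079e+6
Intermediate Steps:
A(v, L) = -3 + L + v (A(v, L) = -8 + ((v + L) + 5) = -8 + ((L + v) + 5) = -8 + (5 + L + v) = -3 + L + v)
h(Z, T) = -3/14 - T/14 (h(Z, T) = 0/12 + (-3 + 6 + T)/(-14) = 0*(1/12) + (3 + T)*(-1/14) = 0 + (-3/14 - T/14) = -3/14 - T/14)
d(F) = F**2
(-1208725 + k(1269, 859)) + d(h(9, -24)) = (-1208725 + 859) + (-3/14 - 1/14*(-24))**2 = -1207866 + (-3/14 + 12/7)**2 = -1207866 + (3/2)**2 = -1207866 + 9/4 = -4831455/4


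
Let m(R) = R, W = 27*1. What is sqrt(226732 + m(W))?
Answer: sqrt(226759) ≈ 476.19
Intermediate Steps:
W = 27
sqrt(226732 + m(W)) = sqrt(226732 + 27) = sqrt(226759)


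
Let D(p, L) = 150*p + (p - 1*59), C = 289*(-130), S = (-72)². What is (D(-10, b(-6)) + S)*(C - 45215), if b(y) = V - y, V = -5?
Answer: -299267775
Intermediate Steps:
b(y) = -5 - y
S = 5184
C = -37570
D(p, L) = -59 + 151*p (D(p, L) = 150*p + (p - 59) = 150*p + (-59 + p) = -59 + 151*p)
(D(-10, b(-6)) + S)*(C - 45215) = ((-59 + 151*(-10)) + 5184)*(-37570 - 45215) = ((-59 - 1510) + 5184)*(-82785) = (-1569 + 5184)*(-82785) = 3615*(-82785) = -299267775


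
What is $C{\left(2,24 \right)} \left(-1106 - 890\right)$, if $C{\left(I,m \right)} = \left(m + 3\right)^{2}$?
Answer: $-1455084$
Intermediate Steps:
$C{\left(I,m \right)} = \left(3 + m\right)^{2}$
$C{\left(2,24 \right)} \left(-1106 - 890\right) = \left(3 + 24\right)^{2} \left(-1106 - 890\right) = 27^{2} \left(-1996\right) = 729 \left(-1996\right) = -1455084$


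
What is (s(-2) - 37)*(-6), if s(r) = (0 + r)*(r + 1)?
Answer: 210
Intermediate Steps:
s(r) = r*(1 + r)
(s(-2) - 37)*(-6) = (-2*(1 - 2) - 37)*(-6) = (-2*(-1) - 37)*(-6) = (2 - 37)*(-6) = -35*(-6) = 210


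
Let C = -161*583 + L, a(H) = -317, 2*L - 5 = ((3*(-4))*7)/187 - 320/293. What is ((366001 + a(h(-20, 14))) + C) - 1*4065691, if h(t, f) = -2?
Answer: -415739672837/109582 ≈ -3.7939e+6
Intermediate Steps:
L = 189503/109582 (L = 5/2 + (((3*(-4))*7)/187 - 320/293)/2 = 5/2 + (-12*7*(1/187) - 320*1/293)/2 = 5/2 + (-84*1/187 - 320/293)/2 = 5/2 + (-84/187 - 320/293)/2 = 5/2 + (1/2)*(-84452/54791) = 5/2 - 42226/54791 = 189503/109582 ≈ 1.7293)
C = -10285505763/109582 (C = -161*583 + 189503/109582 = -93863 + 189503/109582 = -10285505763/109582 ≈ -93861.)
((366001 + a(h(-20, 14))) + C) - 1*4065691 = ((366001 - 317) - 10285505763/109582) - 1*4065691 = (365684 - 10285505763/109582) - 4065691 = 29786878325/109582 - 4065691 = -415739672837/109582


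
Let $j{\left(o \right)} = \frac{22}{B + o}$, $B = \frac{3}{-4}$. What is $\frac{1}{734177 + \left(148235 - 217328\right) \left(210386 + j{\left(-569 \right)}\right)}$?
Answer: $- \frac{2279}{33126320297975} \approx -6.8797 \cdot 10^{-11}$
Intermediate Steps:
$B = - \frac{3}{4}$ ($B = 3 \left(- \frac{1}{4}\right) = - \frac{3}{4} \approx -0.75$)
$j{\left(o \right)} = \frac{22}{- \frac{3}{4} + o}$
$\frac{1}{734177 + \left(148235 - 217328\right) \left(210386 + j{\left(-569 \right)}\right)} = \frac{1}{734177 + \left(148235 - 217328\right) \left(210386 + \frac{88}{-3 + 4 \left(-569\right)}\right)} = \frac{1}{734177 - 69093 \left(210386 + \frac{88}{-3 - 2276}\right)} = \frac{1}{734177 - 69093 \left(210386 + \frac{88}{-2279}\right)} = \frac{1}{734177 - 69093 \left(210386 + 88 \left(- \frac{1}{2279}\right)\right)} = \frac{1}{734177 - 69093 \left(210386 - \frac{88}{2279}\right)} = \frac{1}{734177 - \frac{33127993487358}{2279}} = \frac{1}{- \frac{33126320297975}{2279}} = - \frac{2279}{33126320297975}$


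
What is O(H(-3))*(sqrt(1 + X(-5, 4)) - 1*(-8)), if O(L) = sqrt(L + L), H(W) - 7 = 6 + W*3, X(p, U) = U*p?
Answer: 2*sqrt(2)*(8 + I*sqrt(19)) ≈ 22.627 + 12.329*I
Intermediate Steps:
H(W) = 13 + 3*W (H(W) = 7 + (6 + W*3) = 7 + (6 + 3*W) = 13 + 3*W)
O(L) = sqrt(2)*sqrt(L) (O(L) = sqrt(2*L) = sqrt(2)*sqrt(L))
O(H(-3))*(sqrt(1 + X(-5, 4)) - 1*(-8)) = (sqrt(2)*sqrt(13 + 3*(-3)))*(sqrt(1 + 4*(-5)) - 1*(-8)) = (sqrt(2)*sqrt(13 - 9))*(sqrt(1 - 20) + 8) = (sqrt(2)*sqrt(4))*(sqrt(-19) + 8) = (sqrt(2)*2)*(I*sqrt(19) + 8) = (2*sqrt(2))*(8 + I*sqrt(19)) = 2*sqrt(2)*(8 + I*sqrt(19))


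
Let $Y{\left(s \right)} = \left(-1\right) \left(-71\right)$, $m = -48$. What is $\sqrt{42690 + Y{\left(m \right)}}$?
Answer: $\sqrt{42761} \approx 206.79$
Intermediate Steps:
$Y{\left(s \right)} = 71$
$\sqrt{42690 + Y{\left(m \right)}} = \sqrt{42690 + 71} = \sqrt{42761}$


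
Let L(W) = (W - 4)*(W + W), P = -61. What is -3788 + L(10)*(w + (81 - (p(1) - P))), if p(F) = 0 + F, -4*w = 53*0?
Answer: -1508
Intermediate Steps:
w = 0 (w = -53*0/4 = -¼*0 = 0)
p(F) = F
L(W) = 2*W*(-4 + W) (L(W) = (-4 + W)*(2*W) = 2*W*(-4 + W))
-3788 + L(10)*(w + (81 - (p(1) - P))) = -3788 + (2*10*(-4 + 10))*(0 + (81 - (1 - 1*(-61)))) = -3788 + (2*10*6)*(0 + (81 - (1 + 61))) = -3788 + 120*(0 + (81 - 1*62)) = -3788 + 120*(0 + (81 - 62)) = -3788 + 120*(0 + 19) = -3788 + 120*19 = -3788 + 2280 = -1508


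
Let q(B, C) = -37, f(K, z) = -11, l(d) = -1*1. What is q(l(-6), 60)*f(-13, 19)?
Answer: 407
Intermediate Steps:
l(d) = -1
q(l(-6), 60)*f(-13, 19) = -37*(-11) = 407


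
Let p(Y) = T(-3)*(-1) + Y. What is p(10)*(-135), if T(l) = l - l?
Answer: -1350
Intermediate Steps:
T(l) = 0
p(Y) = Y (p(Y) = 0*(-1) + Y = 0 + Y = Y)
p(10)*(-135) = 10*(-135) = -1350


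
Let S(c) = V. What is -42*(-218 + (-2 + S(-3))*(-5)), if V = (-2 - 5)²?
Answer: 19026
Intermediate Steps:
V = 49 (V = (-7)² = 49)
S(c) = 49
-42*(-218 + (-2 + S(-3))*(-5)) = -42*(-218 + (-2 + 49)*(-5)) = -42*(-218 + 47*(-5)) = -42*(-218 - 235) = -42*(-453) = 19026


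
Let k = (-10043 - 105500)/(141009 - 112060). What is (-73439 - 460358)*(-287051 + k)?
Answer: 4435829018174774/28949 ≈ 1.5323e+11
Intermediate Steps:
k = -115543/28949 ≈ -3.9913
(-73439 - 460358)*(-287051 + k) = (-73439 - 460358)*(-287051 - 115543/28949) = -533797*(-8309954942/28949) = 4435829018174774/28949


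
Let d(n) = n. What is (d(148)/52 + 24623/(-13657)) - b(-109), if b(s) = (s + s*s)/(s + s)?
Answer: 9772424/177541 ≈ 55.043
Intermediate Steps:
b(s) = (s + s**2)/(2*s) (b(s) = (s + s**2)/((2*s)) = (s + s**2)*(1/(2*s)) = (s + s**2)/(2*s))
(d(148)/52 + 24623/(-13657)) - b(-109) = (148/52 + 24623/(-13657)) - (1/2 + (1/2)*(-109)) = (148*(1/52) + 24623*(-1/13657)) - (1/2 - 109/2) = (37/13 - 24623/13657) - 1*(-54) = 185210/177541 + 54 = 9772424/177541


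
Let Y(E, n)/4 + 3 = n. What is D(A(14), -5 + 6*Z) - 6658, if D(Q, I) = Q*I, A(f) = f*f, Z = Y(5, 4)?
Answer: -2934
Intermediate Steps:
Y(E, n) = -12 + 4*n
Z = 4 (Z = -12 + 4*4 = -12 + 16 = 4)
A(f) = f²
D(Q, I) = I*Q
D(A(14), -5 + 6*Z) - 6658 = (-5 + 6*4)*14² - 6658 = (-5 + 24)*196 - 6658 = 19*196 - 6658 = 3724 - 6658 = -2934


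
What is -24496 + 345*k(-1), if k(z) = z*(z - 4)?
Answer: -22771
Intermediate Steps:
k(z) = z*(-4 + z)
-24496 + 345*k(-1) = -24496 + 345*(-(-4 - 1)) = -24496 + 345*(-1*(-5)) = -24496 + 345*5 = -24496 + 1725 = -22771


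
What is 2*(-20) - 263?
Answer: -303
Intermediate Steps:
2*(-20) - 263 = -40 - 263 = -303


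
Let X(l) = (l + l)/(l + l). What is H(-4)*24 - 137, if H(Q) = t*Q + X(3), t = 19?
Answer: -1937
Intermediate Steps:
X(l) = 1 (X(l) = (2*l)/((2*l)) = (2*l)*(1/(2*l)) = 1)
H(Q) = 1 + 19*Q (H(Q) = 19*Q + 1 = 1 + 19*Q)
H(-4)*24 - 137 = (1 + 19*(-4))*24 - 137 = (1 - 76)*24 - 137 = -75*24 - 137 = -1800 - 137 = -1937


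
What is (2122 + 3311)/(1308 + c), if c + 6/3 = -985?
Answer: 1811/107 ≈ 16.925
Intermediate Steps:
c = -987 (c = -2 - 985 = -987)
(2122 + 3311)/(1308 + c) = (2122 + 3311)/(1308 - 987) = 5433/321 = 5433*(1/321) = 1811/107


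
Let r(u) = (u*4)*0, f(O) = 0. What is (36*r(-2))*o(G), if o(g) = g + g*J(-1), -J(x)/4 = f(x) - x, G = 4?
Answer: 0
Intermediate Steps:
r(u) = 0 (r(u) = (4*u)*0 = 0)
J(x) = 4*x (J(x) = -4*(0 - x) = -(-4)*x = 4*x)
o(g) = -3*g (o(g) = g + g*(4*(-1)) = g + g*(-4) = g - 4*g = -3*g)
(36*r(-2))*o(G) = (36*0)*(-3*4) = 0*(-12) = 0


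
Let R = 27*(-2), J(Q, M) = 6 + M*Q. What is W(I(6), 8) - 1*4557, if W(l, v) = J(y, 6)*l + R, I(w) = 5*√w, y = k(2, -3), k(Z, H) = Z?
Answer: -4611 + 90*√6 ≈ -4390.5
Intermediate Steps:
y = 2
R = -54
W(l, v) = -54 + 18*l (W(l, v) = (6 + 6*2)*l - 54 = (6 + 12)*l - 54 = 18*l - 54 = -54 + 18*l)
W(I(6), 8) - 1*4557 = (-54 + 18*(5*√6)) - 1*4557 = (-54 + 90*√6) - 4557 = -4611 + 90*√6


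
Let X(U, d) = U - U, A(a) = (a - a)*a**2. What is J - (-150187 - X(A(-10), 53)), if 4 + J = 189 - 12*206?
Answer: 147900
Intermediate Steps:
A(a) = 0 (A(a) = 0*a**2 = 0)
X(U, d) = 0
J = -2287 (J = -4 + (189 - 12*206) = -4 + (189 - 2472) = -4 - 2283 = -2287)
J - (-150187 - X(A(-10), 53)) = -2287 - (-150187 - 1*0) = -2287 - (-150187 + 0) = -2287 - 1*(-150187) = -2287 + 150187 = 147900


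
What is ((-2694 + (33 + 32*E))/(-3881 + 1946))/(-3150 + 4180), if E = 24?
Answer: 631/664350 ≈ 0.00094980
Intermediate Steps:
((-2694 + (33 + 32*E))/(-3881 + 1946))/(-3150 + 4180) = ((-2694 + (33 + 32*24))/(-3881 + 1946))/(-3150 + 4180) = ((-2694 + (33 + 768))/(-1935))/1030 = ((-2694 + 801)*(-1/1935))*(1/1030) = -1893*(-1/1935)*(1/1030) = (631/645)*(1/1030) = 631/664350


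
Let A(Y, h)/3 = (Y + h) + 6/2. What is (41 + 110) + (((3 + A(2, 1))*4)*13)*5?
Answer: 5611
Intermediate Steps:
A(Y, h) = 9 + 3*Y + 3*h (A(Y, h) = 3*((Y + h) + 6/2) = 3*((Y + h) + 6*(½)) = 3*((Y + h) + 3) = 3*(3 + Y + h) = 9 + 3*Y + 3*h)
(41 + 110) + (((3 + A(2, 1))*4)*13)*5 = (41 + 110) + (((3 + (9 + 3*2 + 3*1))*4)*13)*5 = 151 + (((3 + (9 + 6 + 3))*4)*13)*5 = 151 + (((3 + 18)*4)*13)*5 = 151 + ((21*4)*13)*5 = 151 + (84*13)*5 = 151 + 1092*5 = 151 + 5460 = 5611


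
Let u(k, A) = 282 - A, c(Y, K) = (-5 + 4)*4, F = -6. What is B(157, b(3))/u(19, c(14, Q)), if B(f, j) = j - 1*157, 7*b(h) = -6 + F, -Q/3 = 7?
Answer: -101/182 ≈ -0.55494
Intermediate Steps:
Q = -21 (Q = -3*7 = -21)
b(h) = -12/7 (b(h) = (-6 - 6)/7 = (1/7)*(-12) = -12/7)
c(Y, K) = -4 (c(Y, K) = -1*4 = -4)
B(f, j) = -157 + j (B(f, j) = j - 157 = -157 + j)
B(157, b(3))/u(19, c(14, Q)) = (-157 - 12/7)/(282 - 1*(-4)) = -1111/(7*(282 + 4)) = -1111/7/286 = -1111/7*1/286 = -101/182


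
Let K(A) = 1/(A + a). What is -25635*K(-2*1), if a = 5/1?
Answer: -8545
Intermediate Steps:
a = 5 (a = 5*1 = 5)
K(A) = 1/(5 + A) (K(A) = 1/(A + 5) = 1/(5 + A))
-25635*K(-2*1) = -25635/(5 - 2*1) = -25635/(5 - 2) = -25635/3 = -25635*1/3 = -8545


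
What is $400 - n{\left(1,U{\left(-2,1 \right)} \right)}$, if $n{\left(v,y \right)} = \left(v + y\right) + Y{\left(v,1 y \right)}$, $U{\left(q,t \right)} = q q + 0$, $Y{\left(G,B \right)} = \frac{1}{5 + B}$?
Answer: $\frac{3554}{9} \approx 394.89$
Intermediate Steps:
$U{\left(q,t \right)} = q^{2}$ ($U{\left(q,t \right)} = q^{2} + 0 = q^{2}$)
$n{\left(v,y \right)} = v + y + \frac{1}{5 + y}$ ($n{\left(v,y \right)} = \left(v + y\right) + \frac{1}{5 + 1 y} = \left(v + y\right) + \frac{1}{5 + y} = v + y + \frac{1}{5 + y}$)
$400 - n{\left(1,U{\left(-2,1 \right)} \right)} = 400 - \frac{1 + \left(5 + \left(-2\right)^{2}\right) \left(1 + \left(-2\right)^{2}\right)}{5 + \left(-2\right)^{2}} = 400 - \frac{1 + \left(5 + 4\right) \left(1 + 4\right)}{5 + 4} = 400 - \frac{1 + 9 \cdot 5}{9} = 400 - \frac{1 + 45}{9} = 400 - \frac{1}{9} \cdot 46 = 400 - \frac{46}{9} = \frac{3554}{9}$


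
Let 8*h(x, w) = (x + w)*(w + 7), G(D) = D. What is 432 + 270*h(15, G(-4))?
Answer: 6183/4 ≈ 1545.8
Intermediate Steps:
h(x, w) = (7 + w)*(w + x)/8 (h(x, w) = ((x + w)*(w + 7))/8 = ((w + x)*(7 + w))/8 = ((7 + w)*(w + x))/8 = (7 + w)*(w + x)/8)
432 + 270*h(15, G(-4)) = 432 + 270*((⅛)*(-4)² + (7/8)*(-4) + (7/8)*15 + (⅛)*(-4)*15) = 432 + 270*((⅛)*16 - 7/2 + 105/8 - 15/2) = 432 + 270*(2 - 7/2 + 105/8 - 15/2) = 432 + 270*(33/8) = 432 + 4455/4 = 6183/4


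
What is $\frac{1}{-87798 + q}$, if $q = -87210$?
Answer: $- \frac{1}{175008} \approx -5.714 \cdot 10^{-6}$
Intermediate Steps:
$\frac{1}{-87798 + q} = \frac{1}{-87798 - 87210} = \frac{1}{-175008} = - \frac{1}{175008}$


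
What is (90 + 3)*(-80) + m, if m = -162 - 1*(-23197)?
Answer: 15595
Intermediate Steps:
m = 23035 (m = -162 + 23197 = 23035)
(90 + 3)*(-80) + m = (90 + 3)*(-80) + 23035 = 93*(-80) + 23035 = -7440 + 23035 = 15595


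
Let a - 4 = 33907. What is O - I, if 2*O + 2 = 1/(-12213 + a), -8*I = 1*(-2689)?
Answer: -29259751/86792 ≈ -337.13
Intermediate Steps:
a = 33911 (a = 4 + 33907 = 33911)
I = 2689/8 (I = -(-2689)/8 = -⅛*(-2689) = 2689/8 ≈ 336.13)
O = -43395/43396 (O = -1 + 1/(2*(-12213 + 33911)) = -1 + (½)/21698 = -1 + (½)*(1/21698) = -1 + 1/43396 = -43395/43396 ≈ -0.99998)
O - I = -43395/43396 - 1*2689/8 = -43395/43396 - 2689/8 = -29259751/86792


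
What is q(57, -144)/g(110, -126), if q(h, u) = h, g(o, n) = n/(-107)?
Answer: 2033/42 ≈ 48.405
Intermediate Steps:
g(o, n) = -n/107 (g(o, n) = n*(-1/107) = -n/107)
q(57, -144)/g(110, -126) = 57/((-1/107*(-126))) = 57/(126/107) = 57*(107/126) = 2033/42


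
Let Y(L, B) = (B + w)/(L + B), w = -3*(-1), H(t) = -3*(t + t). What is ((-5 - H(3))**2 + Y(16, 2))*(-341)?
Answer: -1039027/18 ≈ -57724.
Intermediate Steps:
H(t) = -6*t
w = 3
Y(L, B) = (3 + B)/(B + L) (Y(L, B) = (B + 3)/(L + B) = (3 + B)/(B + L))
((-5 - H(3))**2 + Y(16, 2))*(-341) = ((-5 - (-6)*3)**2 + (3 + 2)/(2 + 16))*(-341) = ((-5 - 1*(-18))**2 + 5/18)*(-341) = ((-5 + 18)**2 + (1/18)*5)*(-341) = (13**2 + 5/18)*(-341) = (169 + 5/18)*(-341) = (3047/18)*(-341) = -1039027/18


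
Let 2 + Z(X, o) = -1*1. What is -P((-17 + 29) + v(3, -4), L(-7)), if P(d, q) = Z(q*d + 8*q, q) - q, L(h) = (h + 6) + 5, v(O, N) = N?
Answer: 7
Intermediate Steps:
Z(X, o) = -3 (Z(X, o) = -2 - 1*1 = -2 - 1 = -3)
L(h) = 11 + h (L(h) = (6 + h) + 5 = 11 + h)
P(d, q) = -3 - q
-P((-17 + 29) + v(3, -4), L(-7)) = -(-3 - (11 - 7)) = -(-3 - 1*4) = -(-3 - 4) = -1*(-7) = 7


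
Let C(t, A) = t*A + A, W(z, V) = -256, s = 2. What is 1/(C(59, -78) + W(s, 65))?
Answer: -1/4936 ≈ -0.00020259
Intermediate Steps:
C(t, A) = A + A*t (C(t, A) = A*t + A = A + A*t)
1/(C(59, -78) + W(s, 65)) = 1/(-78*(1 + 59) - 256) = 1/(-78*60 - 256) = 1/(-4680 - 256) = 1/(-4936) = -1/4936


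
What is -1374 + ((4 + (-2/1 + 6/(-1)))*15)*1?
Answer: -1434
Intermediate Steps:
-1374 + ((4 + (-2/1 + 6/(-1)))*15)*1 = -1374 + ((4 + (-2*1 + 6*(-1)))*15)*1 = -1374 + ((4 + (-2 - 6))*15)*1 = -1374 + ((4 - 8)*15)*1 = -1374 - 4*15*1 = -1374 - 60*1 = -1374 - 60 = -1434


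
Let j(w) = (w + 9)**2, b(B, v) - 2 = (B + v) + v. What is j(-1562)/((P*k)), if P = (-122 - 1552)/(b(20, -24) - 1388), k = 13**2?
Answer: 1705148963/141453 ≈ 12055.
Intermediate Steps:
k = 169
b(B, v) = 2 + B + 2*v (b(B, v) = 2 + ((B + v) + v) = 2 + (B + 2*v) = 2 + B + 2*v)
j(w) = (9 + w)**2
P = 837/707 (P = (-122 - 1552)/((2 + 20 + 2*(-24)) - 1388) = -1674/((2 + 20 - 48) - 1388) = -1674/(-26 - 1388) = -1674/(-1414) = -1674*(-1/1414) = 837/707 ≈ 1.1839)
j(-1562)/((P*k)) = (9 - 1562)**2/(((837/707)*169)) = (-1553)**2/(141453/707) = 2411809*(707/141453) = 1705148963/141453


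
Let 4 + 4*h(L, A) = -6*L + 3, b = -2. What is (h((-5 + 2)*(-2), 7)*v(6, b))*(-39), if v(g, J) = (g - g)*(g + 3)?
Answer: 0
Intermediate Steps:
h(L, A) = -¼ - 3*L/2 (h(L, A) = -1 + (-6*L + 3)/4 = -1 + (3 - 6*L)/4 = -1 + (¾ - 3*L/2) = -¼ - 3*L/2)
v(g, J) = 0 (v(g, J) = 0*(3 + g) = 0)
(h((-5 + 2)*(-2), 7)*v(6, b))*(-39) = ((-¼ - 3*(-5 + 2)*(-2)/2)*0)*(-39) = ((-¼ - (-9)*(-2)/2)*0)*(-39) = ((-¼ - 3/2*6)*0)*(-39) = ((-¼ - 9)*0)*(-39) = -37/4*0*(-39) = 0*(-39) = 0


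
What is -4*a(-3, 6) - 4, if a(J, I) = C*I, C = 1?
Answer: -28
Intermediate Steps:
a(J, I) = I (a(J, I) = 1*I = I)
-4*a(-3, 6) - 4 = -4*6 - 4 = -24 - 4 = -28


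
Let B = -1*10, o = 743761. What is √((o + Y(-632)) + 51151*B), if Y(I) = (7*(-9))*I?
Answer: √272067 ≈ 521.60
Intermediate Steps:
B = -10
Y(I) = -63*I
√((o + Y(-632)) + 51151*B) = √((743761 - 63*(-632)) + 51151*(-10)) = √((743761 + 39816) - 511510) = √(783577 - 511510) = √272067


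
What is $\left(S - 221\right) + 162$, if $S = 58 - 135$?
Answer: $-136$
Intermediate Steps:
$S = -77$ ($S = 58 - 135 = -77$)
$\left(S - 221\right) + 162 = \left(-77 - 221\right) + 162 = -298 + 162 = -136$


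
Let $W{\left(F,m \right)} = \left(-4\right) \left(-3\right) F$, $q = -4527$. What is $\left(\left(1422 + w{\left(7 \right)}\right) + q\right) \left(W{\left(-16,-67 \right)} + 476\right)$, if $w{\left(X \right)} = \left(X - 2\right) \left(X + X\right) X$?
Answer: $-742660$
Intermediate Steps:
$w{\left(X \right)} = 2 X^{2} \left(-2 + X\right)$ ($w{\left(X \right)} = \left(-2 + X\right) 2 X X = 2 X \left(-2 + X\right) X = 2 X^{2} \left(-2 + X\right)$)
$W{\left(F,m \right)} = 12 F$
$\left(\left(1422 + w{\left(7 \right)}\right) + q\right) \left(W{\left(-16,-67 \right)} + 476\right) = \left(\left(1422 + 2 \cdot 7^{2} \left(-2 + 7\right)\right) - 4527\right) \left(12 \left(-16\right) + 476\right) = \left(\left(1422 + 2 \cdot 49 \cdot 5\right) - 4527\right) \left(-192 + 476\right) = \left(\left(1422 + 490\right) - 4527\right) 284 = \left(1912 - 4527\right) 284 = \left(-2615\right) 284 = -742660$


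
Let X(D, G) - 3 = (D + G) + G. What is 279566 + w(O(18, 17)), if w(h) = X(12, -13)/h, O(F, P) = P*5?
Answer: 23763099/85 ≈ 2.7957e+5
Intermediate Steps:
X(D, G) = 3 + D + 2*G (X(D, G) = 3 + ((D + G) + G) = 3 + (D + 2*G) = 3 + D + 2*G)
O(F, P) = 5*P
w(h) = -11/h (w(h) = (3 + 12 + 2*(-13))/h = (3 + 12 - 26)/h = -11/h)
279566 + w(O(18, 17)) = 279566 - 11/(5*17) = 279566 - 11/85 = 23763099/85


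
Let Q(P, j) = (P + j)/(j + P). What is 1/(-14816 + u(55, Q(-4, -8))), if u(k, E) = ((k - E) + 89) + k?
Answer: -1/14618 ≈ -6.8409e-5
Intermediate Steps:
Q(P, j) = 1 (Q(P, j) = (P + j)/(P + j) = 1)
u(k, E) = 89 - E + 2*k (u(k, E) = (89 + k - E) + k = 89 - E + 2*k)
1/(-14816 + u(55, Q(-4, -8))) = 1/(-14816 + (89 - 1*1 + 2*55)) = 1/(-14816 + (89 - 1 + 110)) = 1/(-14816 + 198) = 1/(-14618) = -1/14618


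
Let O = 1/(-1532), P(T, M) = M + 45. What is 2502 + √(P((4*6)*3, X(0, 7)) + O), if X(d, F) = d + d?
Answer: 2502 + √26403637/766 ≈ 2508.7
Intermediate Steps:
X(d, F) = 2*d
P(T, M) = 45 + M
O = -1/1532 ≈ -0.00065274
2502 + √(P((4*6)*3, X(0, 7)) + O) = 2502 + √((45 + 2*0) - 1/1532) = 2502 + √((45 + 0) - 1/1532) = 2502 + √(45 - 1/1532) = 2502 + √(68939/1532) = 2502 + √26403637/766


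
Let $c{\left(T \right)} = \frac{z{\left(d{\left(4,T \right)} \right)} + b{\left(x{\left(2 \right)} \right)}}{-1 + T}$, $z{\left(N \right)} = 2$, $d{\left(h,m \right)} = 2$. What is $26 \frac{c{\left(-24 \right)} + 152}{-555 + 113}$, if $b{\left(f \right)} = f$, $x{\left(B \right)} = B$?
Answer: $- \frac{3796}{425} \approx -8.9318$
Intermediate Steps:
$c{\left(T \right)} = \frac{4}{-1 + T}$ ($c{\left(T \right)} = \frac{2 + 2}{-1 + T} = \frac{4}{-1 + T}$)
$26 \frac{c{\left(-24 \right)} + 152}{-555 + 113} = 26 \frac{\frac{4}{-1 - 24} + 152}{-555 + 113} = 26 \frac{\frac{4}{-25} + 152}{-442} = 26 \left(4 \left(- \frac{1}{25}\right) + 152\right) \left(- \frac{1}{442}\right) = 26 \left(- \frac{4}{25} + 152\right) \left(- \frac{1}{442}\right) = 26 \cdot \frac{3796}{25} \left(- \frac{1}{442}\right) = 26 \left(- \frac{146}{425}\right) = - \frac{3796}{425}$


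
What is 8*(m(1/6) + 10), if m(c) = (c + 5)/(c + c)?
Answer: 204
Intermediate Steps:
m(c) = (5 + c)/(2*c) (m(c) = (5 + c)/((2*c)) = (5 + c)*(1/(2*c)) = (5 + c)/(2*c))
8*(m(1/6) + 10) = 8*((5 + 1/6)/(2*(1/6)) + 10) = 8*((1/2)*6*(31/6) + 10) = 8*(31/2 + 10) = 8*(51/2) = 204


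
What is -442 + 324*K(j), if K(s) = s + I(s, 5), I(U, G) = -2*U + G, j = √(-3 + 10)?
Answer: 1178 - 324*√7 ≈ 320.78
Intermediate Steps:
j = √7 ≈ 2.6458
I(U, G) = G - 2*U
K(s) = 5 - s (K(s) = s + (5 - 2*s) = 5 - s)
-442 + 324*K(j) = -442 + 324*(5 - √7) = -442 + (1620 - 324*√7) = 1178 - 324*√7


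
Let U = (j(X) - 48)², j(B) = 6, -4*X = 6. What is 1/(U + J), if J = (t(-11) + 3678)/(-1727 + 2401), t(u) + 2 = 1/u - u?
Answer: 3707/6559426 ≈ 0.00056514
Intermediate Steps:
X = -3/2 (X = -¼*6 = -3/2 ≈ -1.5000)
t(u) = -2 + 1/u - u (t(u) = -2 + (1/u - u) = -2 + 1/u - u)
J = 20278/3707 (J = ((-2 + 1/(-11) - 1*(-11)) + 3678)/(-1727 + 2401) = ((-2 - 1/11 + 11) + 3678)/674 = (98/11 + 3678)*(1/674) = (40556/11)*(1/674) = 20278/3707 ≈ 5.4702)
U = 1764 (U = (6 - 48)² = (-42)² = 1764)
1/(U + J) = 1/(1764 + 20278/3707) = 1/(6559426/3707) = 3707/6559426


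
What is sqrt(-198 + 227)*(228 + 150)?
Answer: 378*sqrt(29) ≈ 2035.6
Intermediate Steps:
sqrt(-198 + 227)*(228 + 150) = sqrt(29)*378 = 378*sqrt(29)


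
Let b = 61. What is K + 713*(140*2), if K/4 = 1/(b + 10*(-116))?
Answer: 219404356/1099 ≈ 1.9964e+5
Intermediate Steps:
K = -4/1099 (K = 4/(61 + 10*(-116)) = 4/(61 - 1160) = 4/(-1099) = 4*(-1/1099) = -4/1099 ≈ -0.0036397)
K + 713*(140*2) = -4/1099 + 713*(140*2) = -4/1099 + 713*280 = -4/1099 + 199640 = 219404356/1099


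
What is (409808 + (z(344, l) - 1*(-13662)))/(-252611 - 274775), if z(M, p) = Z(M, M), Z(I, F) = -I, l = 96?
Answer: -211563/263693 ≈ -0.80231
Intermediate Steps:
z(M, p) = -M
(409808 + (z(344, l) - 1*(-13662)))/(-252611 - 274775) = (409808 + (-1*344 - 1*(-13662)))/(-252611 - 274775) = (409808 + (-344 + 13662))/(-527386) = (409808 + 13318)*(-1/527386) = 423126*(-1/527386) = -211563/263693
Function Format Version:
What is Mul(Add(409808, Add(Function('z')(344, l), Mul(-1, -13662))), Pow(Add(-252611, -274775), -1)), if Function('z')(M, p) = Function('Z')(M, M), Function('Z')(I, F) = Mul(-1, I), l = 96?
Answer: Rational(-211563, 263693) ≈ -0.80231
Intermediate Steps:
Function('z')(M, p) = Mul(-1, M)
Mul(Add(409808, Add(Function('z')(344, l), Mul(-1, -13662))), Pow(Add(-252611, -274775), -1)) = Mul(Add(409808, Add(Mul(-1, 344), Mul(-1, -13662))), Pow(Add(-252611, -274775), -1)) = Mul(Add(409808, Add(-344, 13662)), Pow(-527386, -1)) = Mul(Add(409808, 13318), Rational(-1, 527386)) = Mul(423126, Rational(-1, 527386)) = Rational(-211563, 263693)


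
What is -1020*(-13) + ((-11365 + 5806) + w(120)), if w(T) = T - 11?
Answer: 7810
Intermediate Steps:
w(T) = -11 + T
-1020*(-13) + ((-11365 + 5806) + w(120)) = -1020*(-13) + ((-11365 + 5806) + (-11 + 120)) = 13260 + (-5559 + 109) = 13260 - 5450 = 7810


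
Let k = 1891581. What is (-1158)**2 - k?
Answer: -550617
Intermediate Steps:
(-1158)**2 - k = (-1158)**2 - 1*1891581 = 1340964 - 1891581 = -550617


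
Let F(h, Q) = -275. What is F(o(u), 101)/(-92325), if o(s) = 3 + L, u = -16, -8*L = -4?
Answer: 11/3693 ≈ 0.0029786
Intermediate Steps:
L = 1/2 (L = -1/8*(-4) = 1/2 ≈ 0.50000)
o(s) = 7/2 (o(s) = 3 + 1/2 = 7/2)
F(o(u), 101)/(-92325) = -275/(-92325) = -275*(-1/92325) = 11/3693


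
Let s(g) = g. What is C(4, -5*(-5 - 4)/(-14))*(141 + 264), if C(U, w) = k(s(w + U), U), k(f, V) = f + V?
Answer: 27135/14 ≈ 1938.2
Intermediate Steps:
k(f, V) = V + f
C(U, w) = w + 2*U (C(U, w) = U + (w + U) = U + (U + w) = w + 2*U)
C(4, -5*(-5 - 4)/(-14))*(141 + 264) = (-5*(-5 - 4)/(-14) + 2*4)*(141 + 264) = (-5*(-9)*(-1/14) + 8)*405 = (45*(-1/14) + 8)*405 = (-45/14 + 8)*405 = (67/14)*405 = 27135/14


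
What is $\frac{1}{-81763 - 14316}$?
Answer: $- \frac{1}{96079} \approx -1.0408 \cdot 10^{-5}$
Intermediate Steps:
$\frac{1}{-81763 - 14316} = \frac{1}{-96079} = - \frac{1}{96079}$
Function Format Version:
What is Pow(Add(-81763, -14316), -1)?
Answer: Rational(-1, 96079) ≈ -1.0408e-5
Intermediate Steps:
Pow(Add(-81763, -14316), -1) = Pow(-96079, -1) = Rational(-1, 96079)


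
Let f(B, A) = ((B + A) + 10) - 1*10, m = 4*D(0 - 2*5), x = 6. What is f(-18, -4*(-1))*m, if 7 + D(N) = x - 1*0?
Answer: 56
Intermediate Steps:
D(N) = -1 (D(N) = -7 + (6 - 1*0) = -7 + (6 + 0) = -7 + 6 = -1)
m = -4 (m = 4*(-1) = -4)
f(B, A) = A + B (f(B, A) = ((A + B) + 10) - 10 = (10 + A + B) - 10 = A + B)
f(-18, -4*(-1))*m = (-4*(-1) - 18)*(-4) = (4 - 18)*(-4) = -14*(-4) = 56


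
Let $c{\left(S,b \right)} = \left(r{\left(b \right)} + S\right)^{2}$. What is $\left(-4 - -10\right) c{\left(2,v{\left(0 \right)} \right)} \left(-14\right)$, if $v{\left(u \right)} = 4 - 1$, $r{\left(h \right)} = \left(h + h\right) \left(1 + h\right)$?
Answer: $-56784$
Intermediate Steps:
$r{\left(h \right)} = 2 h \left(1 + h\right)$
$v{\left(u \right)} = 3$ ($v{\left(u \right)} = 4 - 1 = 3$)
$c{\left(S,b \right)} = \left(S + 2 b \left(1 + b\right)\right)^{2}$ ($c{\left(S,b \right)} = \left(2 b \left(1 + b\right) + S\right)^{2} = \left(S + 2 b \left(1 + b\right)\right)^{2}$)
$\left(-4 - -10\right) c{\left(2,v{\left(0 \right)} \right)} \left(-14\right) = \left(-4 - -10\right) \left(2 + 2 \cdot 3 \left(1 + 3\right)\right)^{2} \left(-14\right) = \left(-4 + 10\right) \left(2 + 2 \cdot 3 \cdot 4\right)^{2} \left(-14\right) = 6 \left(2 + 24\right)^{2} \left(-14\right) = 6 \cdot 26^{2} \left(-14\right) = 6 \cdot 676 \left(-14\right) = 4056 \left(-14\right) = -56784$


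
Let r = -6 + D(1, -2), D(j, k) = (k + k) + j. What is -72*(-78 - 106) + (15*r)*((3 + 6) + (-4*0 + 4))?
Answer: 11493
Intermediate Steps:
D(j, k) = j + 2*k (D(j, k) = 2*k + j = j + 2*k)
r = -9 (r = -6 + (1 + 2*(-2)) = -6 + (1 - 4) = -6 - 3 = -9)
-72*(-78 - 106) + (15*r)*((3 + 6) + (-4*0 + 4)) = -72*(-78 - 106) + (15*(-9))*((3 + 6) + (-4*0 + 4)) = -72*(-184) - 135*(9 + (0 + 4)) = 13248 - 135*(9 + 4) = 13248 - 135*13 = 13248 - 1755 = 11493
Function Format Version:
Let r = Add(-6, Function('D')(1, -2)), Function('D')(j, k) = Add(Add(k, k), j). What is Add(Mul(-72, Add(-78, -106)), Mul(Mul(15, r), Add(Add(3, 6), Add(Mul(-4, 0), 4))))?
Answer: 11493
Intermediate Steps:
Function('D')(j, k) = Add(j, Mul(2, k)) (Function('D')(j, k) = Add(Mul(2, k), j) = Add(j, Mul(2, k)))
r = -9 (r = Add(-6, Add(1, Mul(2, -2))) = Add(-6, Add(1, -4)) = Add(-6, -3) = -9)
Add(Mul(-72, Add(-78, -106)), Mul(Mul(15, r), Add(Add(3, 6), Add(Mul(-4, 0), 4)))) = Add(Mul(-72, Add(-78, -106)), Mul(Mul(15, -9), Add(Add(3, 6), Add(Mul(-4, 0), 4)))) = Add(Mul(-72, -184), Mul(-135, Add(9, Add(0, 4)))) = Add(13248, Mul(-135, Add(9, 4))) = Add(13248, Mul(-135, 13)) = Add(13248, -1755) = 11493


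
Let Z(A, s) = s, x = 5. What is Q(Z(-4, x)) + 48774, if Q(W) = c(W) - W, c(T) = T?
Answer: 48774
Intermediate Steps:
Q(W) = 0 (Q(W) = W - W = 0)
Q(Z(-4, x)) + 48774 = 0 + 48774 = 48774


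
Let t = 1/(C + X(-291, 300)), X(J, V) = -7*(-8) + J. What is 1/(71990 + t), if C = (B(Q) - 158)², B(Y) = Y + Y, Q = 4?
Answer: 22265/1602857351 ≈ 1.3891e-5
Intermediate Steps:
B(Y) = 2*Y
X(J, V) = 56 + J
C = 22500 (C = (2*4 - 158)² = (8 - 158)² = (-150)² = 22500)
t = 1/22265 (t = 1/(22500 + (56 - 291)) = 1/(22500 - 235) = 1/22265 ≈ 4.4914e-5)
1/(71990 + t) = 1/(71990 + 1/22265) = 1/(1602857351/22265) = 22265/1602857351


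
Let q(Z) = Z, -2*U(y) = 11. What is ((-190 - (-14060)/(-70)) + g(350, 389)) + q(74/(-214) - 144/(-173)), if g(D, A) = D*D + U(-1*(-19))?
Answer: 31643773559/259154 ≈ 1.2210e+5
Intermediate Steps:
U(y) = -11/2 (U(y) = -1/2*11 = -11/2)
g(D, A) = -11/2 + D**2 (g(D, A) = D*D - 11/2 = D**2 - 11/2 = -11/2 + D**2)
((-190 - (-14060)/(-70)) + g(350, 389)) + q(74/(-214) - 144/(-173)) = ((-190 - (-14060)/(-70)) + (-11/2 + 350**2)) + (74/(-214) - 144/(-173)) = ((-190 - (-14060)*(-1)/70) + (-11/2 + 122500)) + (74*(-1/214) - 144*(-1/173)) = ((-190 - 74*19/7) + 244989/2) + (-37/107 + 144/173) = ((-190 - 1406/7) + 244989/2) + 9007/18511 = (-2736/7 + 244989/2) + 9007/18511 = 1709451/14 + 9007/18511 = 31643773559/259154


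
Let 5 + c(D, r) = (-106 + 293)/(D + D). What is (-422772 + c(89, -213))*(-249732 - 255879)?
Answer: 38049310361709/178 ≈ 2.1376e+11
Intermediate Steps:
c(D, r) = -5 + 187/(2*D) (c(D, r) = -5 + (-106 + 293)/(D + D) = -5 + 187/((2*D)) = -5 + 187*(1/(2*D)) = -5 + 187/(2*D))
(-422772 + c(89, -213))*(-249732 - 255879) = (-422772 + (-5 + (187/2)/89))*(-249732 - 255879) = (-422772 + (-5 + (187/2)*(1/89)))*(-505611) = (-422772 + (-5 + 187/178))*(-505611) = (-422772 - 703/178)*(-505611) = -75254119/178*(-505611) = 38049310361709/178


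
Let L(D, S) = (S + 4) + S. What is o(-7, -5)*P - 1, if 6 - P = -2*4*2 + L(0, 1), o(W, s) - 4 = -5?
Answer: -17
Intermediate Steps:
L(D, S) = 4 + 2*S (L(D, S) = (4 + S) + S = 4 + 2*S)
o(W, s) = -1 (o(W, s) = 4 - 5 = -1)
P = 16 (P = 6 - (-2*4*2 + (4 + 2*1)) = 6 - (-8*2 + (4 + 2)) = 6 - (-16 + 6) = 6 - 1*(-10) = 6 + 10 = 16)
o(-7, -5)*P - 1 = -1*16 - 1 = -16 - 1 = -17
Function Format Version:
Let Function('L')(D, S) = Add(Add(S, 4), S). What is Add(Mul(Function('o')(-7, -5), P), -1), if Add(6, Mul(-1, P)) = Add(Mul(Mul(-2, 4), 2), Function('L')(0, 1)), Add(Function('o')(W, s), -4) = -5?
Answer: -17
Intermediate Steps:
Function('L')(D, S) = Add(4, Mul(2, S)) (Function('L')(D, S) = Add(Add(4, S), S) = Add(4, Mul(2, S)))
Function('o')(W, s) = -1 (Function('o')(W, s) = Add(4, -5) = -1)
P = 16 (P = Add(6, Mul(-1, Add(Mul(Mul(-2, 4), 2), Add(4, Mul(2, 1))))) = Add(6, Mul(-1, Add(Mul(-8, 2), Add(4, 2)))) = Add(6, Mul(-1, Add(-16, 6))) = Add(6, Mul(-1, -10)) = Add(6, 10) = 16)
Add(Mul(Function('o')(-7, -5), P), -1) = Add(Mul(-1, 16), -1) = Add(-16, -1) = -17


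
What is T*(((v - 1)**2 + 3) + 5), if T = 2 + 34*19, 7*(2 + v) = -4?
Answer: 659016/49 ≈ 13449.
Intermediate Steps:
v = -18/7 (v = -2 + (1/7)*(-4) = -2 - 4/7 = -18/7 ≈ -2.5714)
T = 648 (T = 2 + 646 = 648)
T*(((v - 1)**2 + 3) + 5) = 648*(((-18/7 - 1)**2 + 3) + 5) = 648*(((-25/7)**2 + 3) + 5) = 648*((625/49 + 3) + 5) = 648*(772/49 + 5) = 648*(1017/49) = 659016/49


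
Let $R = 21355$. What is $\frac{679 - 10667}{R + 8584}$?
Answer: $- \frac{9988}{29939} \approx -0.33361$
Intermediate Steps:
$\frac{679 - 10667}{R + 8584} = \frac{679 - 10667}{21355 + 8584} = - \frac{9988}{29939}$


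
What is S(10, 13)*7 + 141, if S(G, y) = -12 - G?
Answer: -13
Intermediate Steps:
S(10, 13)*7 + 141 = (-12 - 1*10)*7 + 141 = (-12 - 10)*7 + 141 = -22*7 + 141 = -154 + 141 = -13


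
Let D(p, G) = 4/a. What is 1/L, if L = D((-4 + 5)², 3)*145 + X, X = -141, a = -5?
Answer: -1/257 ≈ -0.0038911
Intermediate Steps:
D(p, G) = -⅘ (D(p, G) = 4/(-5) = 4*(-⅕) = -⅘)
L = -257 (L = -⅘*145 - 141 = -116 - 141 = -257)
1/L = 1/(-257) = -1/257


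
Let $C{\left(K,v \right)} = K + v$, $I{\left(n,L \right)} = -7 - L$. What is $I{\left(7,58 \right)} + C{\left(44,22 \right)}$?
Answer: $1$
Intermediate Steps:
$I{\left(7,58 \right)} + C{\left(44,22 \right)} = \left(-7 - 58\right) + \left(44 + 22\right) = \left(-7 - 58\right) + 66 = -65 + 66 = 1$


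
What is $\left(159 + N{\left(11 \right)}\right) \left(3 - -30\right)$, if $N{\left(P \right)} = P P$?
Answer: $9240$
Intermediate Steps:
$N{\left(P \right)} = P^{2}$
$\left(159 + N{\left(11 \right)}\right) \left(3 - -30\right) = \left(159 + 11^{2}\right) \left(3 - -30\right) = \left(159 + 121\right) \left(3 + 30\right) = 280 \cdot 33 = 9240$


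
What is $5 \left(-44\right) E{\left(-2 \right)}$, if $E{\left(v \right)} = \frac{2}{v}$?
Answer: $220$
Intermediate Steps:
$5 \left(-44\right) E{\left(-2 \right)} = 5 \left(-44\right) \frac{2}{-2} = - 220 \cdot 2 \left(- \frac{1}{2}\right) = \left(-220\right) \left(-1\right) = 220$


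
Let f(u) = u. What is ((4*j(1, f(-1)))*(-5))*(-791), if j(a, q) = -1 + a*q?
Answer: -31640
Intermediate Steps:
((4*j(1, f(-1)))*(-5))*(-791) = ((4*(-1 + 1*(-1)))*(-5))*(-791) = ((4*(-1 - 1))*(-5))*(-791) = ((4*(-2))*(-5))*(-791) = -8*(-5)*(-791) = 40*(-791) = -31640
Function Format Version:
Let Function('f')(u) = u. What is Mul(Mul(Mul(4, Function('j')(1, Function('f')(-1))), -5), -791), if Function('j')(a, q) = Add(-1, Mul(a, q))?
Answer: -31640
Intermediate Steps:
Mul(Mul(Mul(4, Function('j')(1, Function('f')(-1))), -5), -791) = Mul(Mul(Mul(4, Add(-1, Mul(1, -1))), -5), -791) = Mul(Mul(Mul(4, Add(-1, -1)), -5), -791) = Mul(Mul(Mul(4, -2), -5), -791) = Mul(Mul(-8, -5), -791) = Mul(40, -791) = -31640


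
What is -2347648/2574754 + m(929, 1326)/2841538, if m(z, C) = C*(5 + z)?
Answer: -124362120346/261295047559 ≈ -0.47594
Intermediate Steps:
-2347648/2574754 + m(929, 1326)/2841538 = -2347648/2574754 + (1326*(5 + 929))/2841538 = -2347648*1/2574754 + (1326*934)*(1/2841538) = -1173824/1287377 + 1238484*(1/2841538) = -1173824/1287377 + 619242/1420769 = -124362120346/261295047559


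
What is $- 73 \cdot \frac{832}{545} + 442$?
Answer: $\frac{180154}{545} \approx 330.56$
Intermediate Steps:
$- 73 \cdot \frac{832}{545} + 442 = - 73 \cdot 832 \cdot \frac{1}{545} + 442 = \left(-73\right) \frac{832}{545} + 442 = - \frac{60736}{545} + 442 = \frac{180154}{545}$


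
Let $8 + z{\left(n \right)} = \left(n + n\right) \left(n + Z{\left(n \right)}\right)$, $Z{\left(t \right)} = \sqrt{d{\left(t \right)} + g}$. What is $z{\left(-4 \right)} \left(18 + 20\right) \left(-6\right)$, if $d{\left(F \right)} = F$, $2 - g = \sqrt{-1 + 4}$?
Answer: $-5472 + 1824 i \sqrt{2 + \sqrt{3}} \approx -5472.0 + 3523.7 i$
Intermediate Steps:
$g = 2 - \sqrt{3}$ ($g = 2 - \sqrt{-1 + 4} = 2 - \sqrt{3} \approx 0.26795$)
$Z{\left(t \right)} = \sqrt{2 + t - \sqrt{3}}$ ($Z{\left(t \right)} = \sqrt{t + \left(2 - \sqrt{3}\right)} = \sqrt{2 + t - \sqrt{3}}$)
$z{\left(n \right)} = -8 + 2 n \left(n + \sqrt{2 + n - \sqrt{3}}\right)$ ($z{\left(n \right)} = -8 + \left(n + n\right) \left(n + \sqrt{2 + n - \sqrt{3}}\right) = -8 + 2 n \left(n + \sqrt{2 + n - \sqrt{3}}\right)$)
$z{\left(-4 \right)} \left(18 + 20\right) \left(-6\right) = \left(-8 + 2 \left(-4\right)^{2} + 2 \left(-4\right) \sqrt{2 - 4 - \sqrt{3}}\right) \left(18 + 20\right) \left(-6\right) = \left(-8 + 2 \cdot 16 + 2 \left(-4\right) \sqrt{-2 - \sqrt{3}}\right) 38 \left(-6\right) = \left(-8 + 32 - 8 \sqrt{-2 - \sqrt{3}}\right) 38 \left(-6\right) = \left(24 - 8 \sqrt{-2 - \sqrt{3}}\right) 38 \left(-6\right) = \left(912 - 304 \sqrt{-2 - \sqrt{3}}\right) \left(-6\right) = -5472 + 1824 \sqrt{-2 - \sqrt{3}}$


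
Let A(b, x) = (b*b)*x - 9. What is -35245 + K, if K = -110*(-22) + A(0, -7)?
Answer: -32834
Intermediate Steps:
A(b, x) = -9 + x*b² (A(b, x) = b²*x - 9 = x*b² - 9 = -9 + x*b²)
K = 2411 (K = -110*(-22) + (-9 - 7*0²) = 2420 + (-9 - 7*0) = 2420 + (-9 + 0) = 2420 - 9 = 2411)
-35245 + K = -35245 + 2411 = -32834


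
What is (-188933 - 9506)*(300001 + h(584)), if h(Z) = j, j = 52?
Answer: -59542217267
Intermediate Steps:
h(Z) = 52
(-188933 - 9506)*(300001 + h(584)) = (-188933 - 9506)*(300001 + 52) = -198439*300053 = -59542217267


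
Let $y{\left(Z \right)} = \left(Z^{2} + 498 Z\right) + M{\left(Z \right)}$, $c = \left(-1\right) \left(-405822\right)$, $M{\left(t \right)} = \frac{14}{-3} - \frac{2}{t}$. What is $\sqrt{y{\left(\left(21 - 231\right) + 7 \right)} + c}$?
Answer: $\frac{\sqrt{128299733373}}{609} \approx 588.16$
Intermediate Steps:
$M{\left(t \right)} = - \frac{14}{3} - \frac{2}{t}$ ($M{\left(t \right)} = 14 \left(- \frac{1}{3}\right) - \frac{2}{t} = - \frac{14}{3} - \frac{2}{t}$)
$c = 405822$
$y{\left(Z \right)} = - \frac{14}{3} + Z^{2} - \frac{2}{Z} + 498 Z$ ($y{\left(Z \right)} = \left(Z^{2} + 498 Z\right) - \left(\frac{14}{3} + \frac{2}{Z}\right) = - \frac{14}{3} + Z^{2} - \frac{2}{Z} + 498 Z$)
$\sqrt{y{\left(\left(21 - 231\right) + 7 \right)} + c} = \sqrt{\left(- \frac{14}{3} + \left(\left(21 - 231\right) + 7\right)^{2} - \frac{2}{\left(21 - 231\right) + 7} + 498 \left(\left(21 - 231\right) + 7\right)\right) + 405822} = \sqrt{\left(- \frac{14}{3} + \left(-210 + 7\right)^{2} - \frac{2}{-210 + 7} + 498 \left(-210 + 7\right)\right) + 405822} = \sqrt{\left(- \frac{14}{3} + \left(-203\right)^{2} - \frac{2}{-203} + 498 \left(-203\right)\right) + 405822} = \sqrt{\left(- \frac{14}{3} + 41209 - - \frac{2}{203} - 101094\right) + 405822} = \sqrt{\left(- \frac{14}{3} + 41209 + \frac{2}{203} - 101094\right) + 405822} = \sqrt{- \frac{36472801}{609} + 405822} = \sqrt{\frac{210672797}{609}} = \frac{\sqrt{128299733373}}{609}$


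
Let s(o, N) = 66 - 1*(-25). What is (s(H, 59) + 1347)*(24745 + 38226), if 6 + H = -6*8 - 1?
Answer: 90552298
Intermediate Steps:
H = -55 (H = -6 + (-6*8 - 1) = -6 + (-48 - 1) = -6 - 49 = -55)
s(o, N) = 91 (s(o, N) = 66 + 25 = 91)
(s(H, 59) + 1347)*(24745 + 38226) = (91 + 1347)*(24745 + 38226) = 1438*62971 = 90552298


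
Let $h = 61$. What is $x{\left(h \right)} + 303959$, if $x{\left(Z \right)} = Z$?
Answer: $304020$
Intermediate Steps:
$x{\left(h \right)} + 303959 = 61 + 303959 = 304020$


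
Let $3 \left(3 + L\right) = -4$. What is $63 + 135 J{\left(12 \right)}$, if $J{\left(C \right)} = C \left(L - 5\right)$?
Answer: $-15057$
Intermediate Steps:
$L = - \frac{13}{3}$ ($L = -3 + \frac{1}{3} \left(-4\right) = -3 - \frac{4}{3} = - \frac{13}{3} \approx -4.3333$)
$J{\left(C \right)} = - \frac{28 C}{3}$ ($J{\left(C \right)} = C \left(- \frac{13}{3} - 5\right) = C \left(- \frac{28}{3}\right) = - \frac{28 C}{3}$)
$63 + 135 J{\left(12 \right)} = 63 + 135 \left(\left(- \frac{28}{3}\right) 12\right) = 63 + 135 \left(-112\right) = 63 - 15120 = -15057$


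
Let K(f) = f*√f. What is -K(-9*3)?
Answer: 81*I*√3 ≈ 140.3*I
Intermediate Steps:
K(f) = f^(3/2)
-K(-9*3) = -(-9*3)^(3/2) = -(-27)^(3/2) = -(-81)*I*√3 = 81*I*√3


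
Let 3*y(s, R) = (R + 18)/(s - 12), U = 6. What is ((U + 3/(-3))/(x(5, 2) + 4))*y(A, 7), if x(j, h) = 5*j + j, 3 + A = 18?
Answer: 125/306 ≈ 0.40850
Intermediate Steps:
A = 15 (A = -3 + 18 = 15)
x(j, h) = 6*j
y(s, R) = (18 + R)/(3*(-12 + s)) (y(s, R) = ((R + 18)/(s - 12))/3 = ((18 + R)/(-12 + s))/3 = (18 + R)/(3*(-12 + s)))
((U + 3/(-3))/(x(5, 2) + 4))*y(A, 7) = ((6 + 3/(-3))/(6*5 + 4))*((18 + 7)/(3*(-12 + 15))) = ((6 + 3*(-1/3))/(30 + 4))*((1/3)*25/3) = ((6 - 1)/34)*((1/3)*(1/3)*25) = (5*(1/34))*(25/9) = (5/34)*(25/9) = 125/306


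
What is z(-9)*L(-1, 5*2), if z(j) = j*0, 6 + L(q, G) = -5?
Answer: 0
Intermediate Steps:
L(q, G) = -11 (L(q, G) = -6 - 5 = -11)
z(j) = 0
z(-9)*L(-1, 5*2) = 0*(-11) = 0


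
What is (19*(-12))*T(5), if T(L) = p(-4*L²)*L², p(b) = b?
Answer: 570000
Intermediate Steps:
T(L) = -4*L⁴ (T(L) = (-4*L²)*L² = -4*L⁴)
(19*(-12))*T(5) = (19*(-12))*(-4*5⁴) = -(-912)*625 = -228*(-2500) = 570000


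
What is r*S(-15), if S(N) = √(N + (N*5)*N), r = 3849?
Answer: 3849*√1110 ≈ 1.2824e+5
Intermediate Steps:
S(N) = √(N + 5*N²) (S(N) = √(N + (5*N)*N) = √(N + 5*N²))
r*S(-15) = 3849*√(-15*(1 + 5*(-15))) = 3849*√(-15*(1 - 75)) = 3849*√(-15*(-74)) = 3849*√1110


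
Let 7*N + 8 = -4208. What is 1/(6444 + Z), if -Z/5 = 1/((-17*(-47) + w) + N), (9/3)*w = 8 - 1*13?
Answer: 4096/26394519 ≈ 0.00015518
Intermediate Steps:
w = -5/3 (w = (8 - 1*13)/3 = (8 - 13)/3 = (⅓)*(-5) = -5/3 ≈ -1.6667)
N = -4216/7 (N = -8/7 + (⅐)*(-4208) = -8/7 - 4208/7 = -4216/7 ≈ -602.29)
Z = -105/4096 (Z = -5/((-17*(-47) - 5/3) - 4216/7) = -5/((799 - 5/3) - 4216/7) = -5/(2392/3 - 4216/7) = -5/4096/21 = -5*21/4096 = -105/4096 ≈ -0.025635)
1/(6444 + Z) = 1/(6444 - 105/4096) = 1/(26394519/4096) = 4096/26394519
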